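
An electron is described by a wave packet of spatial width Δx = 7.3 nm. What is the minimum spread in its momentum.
7.223 × 10^-27 kg·m/s

For a wave packet, the spatial width Δx and momentum spread Δp are related by the uncertainty principle:
ΔxΔp ≥ ℏ/2

The minimum momentum spread is:
Δp_min = ℏ/(2Δx)
Δp_min = (1.055e-34 J·s) / (2 × 7.300e-09 m)
Δp_min = 7.223e-27 kg·m/s

A wave packet cannot have both a well-defined position and well-defined momentum.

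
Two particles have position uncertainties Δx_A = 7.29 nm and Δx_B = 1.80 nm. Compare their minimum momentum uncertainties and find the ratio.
Particle B has the larger minimum momentum uncertainty, by a factor of 4.05.

For each particle, the minimum momentum uncertainty is Δp_min = ℏ/(2Δx):

Particle A: Δp_A = ℏ/(2×7.290e-09 m) = 7.233e-27 kg·m/s
Particle B: Δp_B = ℏ/(2×1.800e-09 m) = 2.929e-26 kg·m/s

Ratio: Δp_B/Δp_A = 4.05

Since Δp_min ∝ 1/Δx, the particle with smaller position uncertainty (B) has larger momentum uncertainty.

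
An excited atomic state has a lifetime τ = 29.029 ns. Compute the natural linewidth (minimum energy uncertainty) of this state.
11.337 neV

Using the energy-time uncertainty principle:
ΔEΔt ≥ ℏ/2

The lifetime τ represents the time uncertainty Δt.
The natural linewidth (minimum energy uncertainty) is:

ΔE = ℏ/(2τ)
ΔE = (1.055e-34 J·s) / (2 × 2.903e-08 s)
ΔE = 1.816e-27 J = 11.337 neV

This natural linewidth limits the precision of spectroscopic measurements.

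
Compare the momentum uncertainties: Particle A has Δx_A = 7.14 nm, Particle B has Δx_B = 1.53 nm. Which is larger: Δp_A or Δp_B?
Particle B has the larger minimum momentum uncertainty, by a factor of 4.67.

For each particle, the minimum momentum uncertainty is Δp_min = ℏ/(2Δx):

Particle A: Δp_A = ℏ/(2×7.140e-09 m) = 7.385e-27 kg·m/s
Particle B: Δp_B = ℏ/(2×1.530e-09 m) = 3.446e-26 kg·m/s

Ratio: Δp_B/Δp_A = 4.67

Since Δp_min ∝ 1/Δx, the particle with smaller position uncertainty (B) has larger momentum uncertainty.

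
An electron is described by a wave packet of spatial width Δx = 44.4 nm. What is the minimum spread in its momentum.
1.188 × 10^-27 kg·m/s

For a wave packet, the spatial width Δx and momentum spread Δp are related by the uncertainty principle:
ΔxΔp ≥ ℏ/2

The minimum momentum spread is:
Δp_min = ℏ/(2Δx)
Δp_min = (1.055e-34 J·s) / (2 × 4.440e-08 m)
Δp_min = 1.188e-27 kg·m/s

A wave packet cannot have both a well-defined position and well-defined momentum.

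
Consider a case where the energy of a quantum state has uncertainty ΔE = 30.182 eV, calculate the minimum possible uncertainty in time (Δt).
10.904 as

Using the energy-time uncertainty principle:
ΔEΔt ≥ ℏ/2

The minimum uncertainty in time is:
Δt_min = ℏ/(2ΔE)
Δt_min = (1.055e-34 J·s) / (2 × 4.836e-18 J)
Δt_min = 1.090e-17 s = 10.904 as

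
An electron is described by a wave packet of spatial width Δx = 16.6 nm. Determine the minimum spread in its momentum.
3.176 × 10^-27 kg·m/s

For a wave packet, the spatial width Δx and momentum spread Δp are related by the uncertainty principle:
ΔxΔp ≥ ℏ/2

The minimum momentum spread is:
Δp_min = ℏ/(2Δx)
Δp_min = (1.055e-34 J·s) / (2 × 1.660e-08 m)
Δp_min = 3.176e-27 kg·m/s

A wave packet cannot have both a well-defined position and well-defined momentum.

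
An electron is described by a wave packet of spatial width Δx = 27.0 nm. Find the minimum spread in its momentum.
1.953 × 10^-27 kg·m/s

For a wave packet, the spatial width Δx and momentum spread Δp are related by the uncertainty principle:
ΔxΔp ≥ ℏ/2

The minimum momentum spread is:
Δp_min = ℏ/(2Δx)
Δp_min = (1.055e-34 J·s) / (2 × 2.700e-08 m)
Δp_min = 1.953e-27 kg·m/s

A wave packet cannot have both a well-defined position and well-defined momentum.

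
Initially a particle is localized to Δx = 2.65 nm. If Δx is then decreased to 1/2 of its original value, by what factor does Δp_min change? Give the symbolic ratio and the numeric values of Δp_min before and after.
Original Δp_min = 1.990 × 10^-26 kg·m/s; new Δp'_min = 3.980 × 10^-26 kg·m/s; ratio Δp'_min/Δp_min = 2.

From the uncertainty principle ΔxΔp ≥ ℏ/2, the minimum momentum uncertainty is Δp_min = ℏ/(2Δx).

Original (Δx = 2.65 nm = 2.650e-09 m):
Δp_min = (1.055e-34 J·s)/(2 × 2.650e-09 m) = 1.990e-26 kg·m/s

When Δx → (1/2)Δx:
Δp'_min = ℏ/(2 × (1/2)Δx) = 2 × ℏ/(2Δx) = 2 × Δp_min
Δp'_min = 2 × 1.990e-26 kg·m/s = 3.980e-26 kg·m/s

Since Δp_min ∝ 1/Δx, when Δx is decreased to 1/2 of its original value, Δp_min increases to 2 times its original value.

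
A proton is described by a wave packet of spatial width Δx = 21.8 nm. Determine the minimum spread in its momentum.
2.419 × 10^-27 kg·m/s

For a wave packet, the spatial width Δx and momentum spread Δp are related by the uncertainty principle:
ΔxΔp ≥ ℏ/2

The minimum momentum spread is:
Δp_min = ℏ/(2Δx)
Δp_min = (1.055e-34 J·s) / (2 × 2.180e-08 m)
Δp_min = 2.419e-27 kg·m/s

A wave packet cannot have both a well-defined position and well-defined momentum.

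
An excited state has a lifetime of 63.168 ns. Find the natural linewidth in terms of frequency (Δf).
1.260 MHz

Using the energy-time uncertainty principle and E = hf:
ΔEΔt ≥ ℏ/2
hΔf·Δt ≥ ℏ/2

The minimum frequency uncertainty is:
Δf = ℏ/(2hτ) = 1/(4πτ)
Δf = 1/(4π × 6.317e-08 s)
Δf = 1.260e+06 Hz = 1.260 MHz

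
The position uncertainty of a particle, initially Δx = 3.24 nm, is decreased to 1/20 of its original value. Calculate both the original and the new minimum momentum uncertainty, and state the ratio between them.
Original Δp_min = 1.627 × 10^-26 kg·m/s; new Δp'_min = 3.255 × 10^-25 kg·m/s; ratio Δp'_min/Δp_min = 20.

From the uncertainty principle ΔxΔp ≥ ℏ/2, the minimum momentum uncertainty is Δp_min = ℏ/(2Δx).

Original (Δx = 3.24 nm = 3.240e-09 m):
Δp_min = (1.055e-34 J·s)/(2 × 3.240e-09 m) = 1.627e-26 kg·m/s

When Δx → (1/20)Δx:
Δp'_min = ℏ/(2 × (1/20)Δx) = 20 × ℏ/(2Δx) = 20 × Δp_min
Δp'_min = 20 × 1.627e-26 kg·m/s = 3.255e-25 kg·m/s

Since Δp_min ∝ 1/Δx, when Δx is decreased to 1/20 of its original value, Δp_min increases to 20 times its original value.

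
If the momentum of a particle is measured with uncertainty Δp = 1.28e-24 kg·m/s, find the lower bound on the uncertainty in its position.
41.194 pm

Using the Heisenberg uncertainty principle:
ΔxΔp ≥ ℏ/2

The minimum uncertainty in position is:
Δx_min = ℏ/(2Δp)
Δx_min = (1.055e-34 J·s) / (2 × 1.280e-24 kg·m/s)
Δx_min = 4.119e-11 m = 41.194 pm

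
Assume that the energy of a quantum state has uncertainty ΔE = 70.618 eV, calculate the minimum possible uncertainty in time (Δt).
4.660 as

Using the energy-time uncertainty principle:
ΔEΔt ≥ ℏ/2

The minimum uncertainty in time is:
Δt_min = ℏ/(2ΔE)
Δt_min = (1.055e-34 J·s) / (2 × 1.131e-17 J)
Δt_min = 4.660e-18 s = 4.660 as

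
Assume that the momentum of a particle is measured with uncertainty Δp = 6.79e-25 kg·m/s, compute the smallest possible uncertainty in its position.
77.656 pm

Using the Heisenberg uncertainty principle:
ΔxΔp ≥ ℏ/2

The minimum uncertainty in position is:
Δx_min = ℏ/(2Δp)
Δx_min = (1.055e-34 J·s) / (2 × 6.790e-25 kg·m/s)
Δx_min = 7.766e-11 m = 77.656 pm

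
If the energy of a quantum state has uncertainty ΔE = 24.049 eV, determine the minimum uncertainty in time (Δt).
13.685 as

Using the energy-time uncertainty principle:
ΔEΔt ≥ ℏ/2

The minimum uncertainty in time is:
Δt_min = ℏ/(2ΔE)
Δt_min = (1.055e-34 J·s) / (2 × 3.853e-18 J)
Δt_min = 1.368e-17 s = 13.685 as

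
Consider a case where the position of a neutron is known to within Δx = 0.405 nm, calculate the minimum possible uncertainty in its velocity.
77.731 m/s

Using the Heisenberg uncertainty principle and Δp = mΔv:
ΔxΔp ≥ ℏ/2
Δx(mΔv) ≥ ℏ/2

The minimum uncertainty in velocity is:
Δv_min = ℏ/(2mΔx)
Δv_min = (1.055e-34 J·s) / (2 × 1.675e-27 kg × 4.050e-10 m)
Δv_min = 7.773e+01 m/s = 77.731 m/s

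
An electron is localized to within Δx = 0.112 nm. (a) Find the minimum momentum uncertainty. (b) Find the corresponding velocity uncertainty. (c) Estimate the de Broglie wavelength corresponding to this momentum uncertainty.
(a) Δp_min = 4.708 × 10^-25 kg·m/s
(b) Δv_min = 516.820 km/s
(c) λ_dB = 1.407 nm

Step-by-step:

(a) From the uncertainty principle:
Δp_min = ℏ/(2Δx) = (1.055e-34 J·s)/(2 × 1.120e-10 m) = 4.708e-25 kg·m/s

(b) The velocity uncertainty:
Δv = Δp/m = (4.708e-25 kg·m/s)/(9.109e-31 kg) = 5.168e+05 m/s = 516.820 km/s

(c) The de Broglie wavelength for this momentum:
λ = h/p = (6.626e-34 J·s)/(4.708e-25 kg·m/s) = 1.407e-09 m = 1.407 nm

Note: The de Broglie wavelength is comparable to the localization size, as expected from wave-particle duality.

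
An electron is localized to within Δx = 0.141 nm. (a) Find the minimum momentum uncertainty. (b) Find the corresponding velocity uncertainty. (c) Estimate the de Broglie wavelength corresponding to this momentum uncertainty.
(a) Δp_min = 3.740 × 10^-25 kg·m/s
(b) Δv_min = 410.524 km/s
(c) λ_dB = 1.772 nm

Step-by-step:

(a) From the uncertainty principle:
Δp_min = ℏ/(2Δx) = (1.055e-34 J·s)/(2 × 1.410e-10 m) = 3.740e-25 kg·m/s

(b) The velocity uncertainty:
Δv = Δp/m = (3.740e-25 kg·m/s)/(9.109e-31 kg) = 4.105e+05 m/s = 410.524 km/s

(c) The de Broglie wavelength for this momentum:
λ = h/p = (6.626e-34 J·s)/(3.740e-25 kg·m/s) = 1.772e-09 m = 1.772 nm

Note: The de Broglie wavelength is comparable to the localization size, as expected from wave-particle duality.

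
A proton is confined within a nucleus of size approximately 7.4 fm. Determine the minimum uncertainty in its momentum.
7.125 × 10^-21 kg·m/s

Using the Heisenberg uncertainty principle:
ΔxΔp ≥ ℏ/2

With Δx ≈ L = 7.400e-15 m (the confinement size):
Δp_min = ℏ/(2Δx)
Δp_min = (1.055e-34 J·s) / (2 × 7.400e-15 m)
Δp_min = 7.125e-21 kg·m/s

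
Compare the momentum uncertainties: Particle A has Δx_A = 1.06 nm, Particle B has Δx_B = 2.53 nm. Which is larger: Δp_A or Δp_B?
Particle A has the larger minimum momentum uncertainty, by a factor of 2.39.

For each particle, the minimum momentum uncertainty is Δp_min = ℏ/(2Δx):

Particle A: Δp_A = ℏ/(2×1.060e-09 m) = 4.974e-26 kg·m/s
Particle B: Δp_B = ℏ/(2×2.530e-09 m) = 2.084e-26 kg·m/s

Ratio: Δp_A/Δp_B = 2.39

Since Δp_min ∝ 1/Δx, the particle with smaller position uncertainty (A) has larger momentum uncertainty.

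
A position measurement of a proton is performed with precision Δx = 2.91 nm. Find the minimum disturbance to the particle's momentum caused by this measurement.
1.812 × 10^-26 kg·m/s

The uncertainty principle implies that measuring position disturbs momentum:
ΔxΔp ≥ ℏ/2

When we measure position with precision Δx, we necessarily introduce a momentum uncertainty:
Δp ≥ ℏ/(2Δx)
Δp_min = (1.055e-34 J·s) / (2 × 2.910e-09 m)
Δp_min = 1.812e-26 kg·m/s

The more precisely we measure position, the greater the momentum disturbance.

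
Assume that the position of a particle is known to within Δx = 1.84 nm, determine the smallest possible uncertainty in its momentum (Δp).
2.866 × 10^-26 kg·m/s

Using the Heisenberg uncertainty principle:
ΔxΔp ≥ ℏ/2

The minimum uncertainty in momentum is:
Δp_min = ℏ/(2Δx)
Δp_min = (1.055e-34 J·s) / (2 × 1.840e-09 m)
Δp_min = 2.866e-26 kg·m/s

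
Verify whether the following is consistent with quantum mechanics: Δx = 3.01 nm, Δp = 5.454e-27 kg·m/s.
No, it violates the uncertainty principle (impossible measurement).

Calculate the product ΔxΔp:
ΔxΔp = (3.010e-09 m) × (5.454e-27 kg·m/s)
ΔxΔp = 1.642e-35 J·s

Compare to the minimum allowed value ℏ/2:
ℏ/2 = 5.273e-35 J·s

Since ΔxΔp = 1.642e-35 J·s < 5.273e-35 J·s = ℏ/2,
the measurement violates the uncertainty principle.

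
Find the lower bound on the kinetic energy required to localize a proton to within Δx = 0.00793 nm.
82.491 meV

Localizing a particle requires giving it sufficient momentum uncertainty:

1. From uncertainty principle: Δp ≥ ℏ/(2Δx)
   Δp_min = (1.055e-34 J·s) / (2 × 7.930e-12 m)
   Δp_min = 6.649e-24 kg·m/s

2. This momentum uncertainty corresponds to kinetic energy:
   KE ≈ (Δp)²/(2m) = (6.649e-24)²/(2 × 1.673e-27 kg)
   KE = 1.322e-20 J = 82.491 meV

Tighter localization requires more energy.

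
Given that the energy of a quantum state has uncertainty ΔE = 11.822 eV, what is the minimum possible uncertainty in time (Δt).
27.838 as

Using the energy-time uncertainty principle:
ΔEΔt ≥ ℏ/2

The minimum uncertainty in time is:
Δt_min = ℏ/(2ΔE)
Δt_min = (1.055e-34 J·s) / (2 × 1.894e-18 J)
Δt_min = 2.784e-17 s = 27.838 as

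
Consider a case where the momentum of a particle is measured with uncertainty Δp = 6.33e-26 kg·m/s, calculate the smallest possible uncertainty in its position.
832.995 pm

Using the Heisenberg uncertainty principle:
ΔxΔp ≥ ℏ/2

The minimum uncertainty in position is:
Δx_min = ℏ/(2Δp)
Δx_min = (1.055e-34 J·s) / (2 × 6.330e-26 kg·m/s)
Δx_min = 8.330e-10 m = 832.995 pm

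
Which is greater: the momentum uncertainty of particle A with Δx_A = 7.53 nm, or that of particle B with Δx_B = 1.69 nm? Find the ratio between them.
Particle B has the larger minimum momentum uncertainty, by a factor of 4.46.

For each particle, the minimum momentum uncertainty is Δp_min = ℏ/(2Δx):

Particle A: Δp_A = ℏ/(2×7.530e-09 m) = 7.002e-27 kg·m/s
Particle B: Δp_B = ℏ/(2×1.690e-09 m) = 3.120e-26 kg·m/s

Ratio: Δp_B/Δp_A = 4.46

Since Δp_min ∝ 1/Δx, the particle with smaller position uncertainty (B) has larger momentum uncertainty.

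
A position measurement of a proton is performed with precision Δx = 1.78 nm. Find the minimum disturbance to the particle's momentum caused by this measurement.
2.962 × 10^-26 kg·m/s

The uncertainty principle implies that measuring position disturbs momentum:
ΔxΔp ≥ ℏ/2

When we measure position with precision Δx, we necessarily introduce a momentum uncertainty:
Δp ≥ ℏ/(2Δx)
Δp_min = (1.055e-34 J·s) / (2 × 1.780e-09 m)
Δp_min = 2.962e-26 kg·m/s

The more precisely we measure position, the greater the momentum disturbance.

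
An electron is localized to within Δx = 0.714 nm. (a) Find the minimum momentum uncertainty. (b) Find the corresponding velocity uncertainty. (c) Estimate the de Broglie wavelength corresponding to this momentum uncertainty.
(a) Δp_min = 7.385 × 10^-26 kg·m/s
(b) Δv_min = 81.070 km/s
(c) λ_dB = 8.972 nm

Step-by-step:

(a) From the uncertainty principle:
Δp_min = ℏ/(2Δx) = (1.055e-34 J·s)/(2 × 7.140e-10 m) = 7.385e-26 kg·m/s

(b) The velocity uncertainty:
Δv = Δp/m = (7.385e-26 kg·m/s)/(9.109e-31 kg) = 8.107e+04 m/s = 81.070 km/s

(c) The de Broglie wavelength for this momentum:
λ = h/p = (6.626e-34 J·s)/(7.385e-26 kg·m/s) = 8.972e-09 m = 8.972 nm

Note: The de Broglie wavelength is comparable to the localization size, as expected from wave-particle duality.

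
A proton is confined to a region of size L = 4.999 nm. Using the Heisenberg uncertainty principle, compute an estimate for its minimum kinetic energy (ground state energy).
207.581 neV

Using the uncertainty principle to estimate ground state energy:

1. The position uncertainty is approximately the confinement size:
   Δx ≈ L = 4.999e-09 m

2. From ΔxΔp ≥ ℏ/2, the minimum momentum uncertainty is:
   Δp ≈ ℏ/(2L) = 1.055e-26 kg·m/s

3. The kinetic energy is approximately:
   KE ≈ (Δp)²/(2m) = (1.055e-26)²/(2 × 1.673e-27 kg)
   KE ≈ 3.326e-26 J = 207.581 neV

This is an order-of-magnitude estimate of the ground state energy.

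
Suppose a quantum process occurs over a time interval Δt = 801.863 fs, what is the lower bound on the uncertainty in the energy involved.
410.427 μeV

Using the energy-time uncertainty principle:
ΔEΔt ≥ ℏ/2

The minimum uncertainty in energy is:
ΔE_min = ℏ/(2Δt)
ΔE_min = (1.055e-34 J·s) / (2 × 8.019e-13 s)
ΔE_min = 6.576e-23 J = 410.427 μeV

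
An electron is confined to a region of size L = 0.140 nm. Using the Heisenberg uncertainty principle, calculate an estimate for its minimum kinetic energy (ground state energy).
485.967 meV

Using the uncertainty principle to estimate ground state energy:

1. The position uncertainty is approximately the confinement size:
   Δx ≈ L = 1.400e-10 m

2. From ΔxΔp ≥ ℏ/2, the minimum momentum uncertainty is:
   Δp ≈ ℏ/(2L) = 3.766e-25 kg·m/s

3. The kinetic energy is approximately:
   KE ≈ (Δp)²/(2m) = (3.766e-25)²/(2 × 9.109e-31 kg)
   KE ≈ 7.786e-20 J = 485.967 meV

This is an order-of-magnitude estimate of the ground state energy.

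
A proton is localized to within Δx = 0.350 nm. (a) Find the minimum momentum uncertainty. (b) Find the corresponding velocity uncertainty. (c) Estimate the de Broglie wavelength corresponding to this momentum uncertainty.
(a) Δp_min = 1.507 × 10^-25 kg·m/s
(b) Δv_min = 90.070 m/s
(c) λ_dB = 4.398 nm

Step-by-step:

(a) From the uncertainty principle:
Δp_min = ℏ/(2Δx) = (1.055e-34 J·s)/(2 × 3.500e-10 m) = 1.507e-25 kg·m/s

(b) The velocity uncertainty:
Δv = Δp/m = (1.507e-25 kg·m/s)/(1.673e-27 kg) = 9.007e+01 m/s = 90.070 m/s

(c) The de Broglie wavelength for this momentum:
λ = h/p = (6.626e-34 J·s)/(1.507e-25 kg·m/s) = 4.398e-09 m = 4.398 nm

Note: The de Broglie wavelength is comparable to the localization size, as expected from wave-particle duality.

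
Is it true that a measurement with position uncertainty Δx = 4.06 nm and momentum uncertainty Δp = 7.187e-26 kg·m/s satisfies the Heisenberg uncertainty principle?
Yes, it satisfies the uncertainty principle.

Calculate the product ΔxΔp:
ΔxΔp = (4.060e-09 m) × (7.187e-26 kg·m/s)
ΔxΔp = 2.918e-34 J·s

Compare to the minimum allowed value ℏ/2:
ℏ/2 = 5.273e-35 J·s

Since ΔxΔp = 2.918e-34 J·s ≥ 5.273e-35 J·s = ℏ/2,
the measurement satisfies the uncertainty principle.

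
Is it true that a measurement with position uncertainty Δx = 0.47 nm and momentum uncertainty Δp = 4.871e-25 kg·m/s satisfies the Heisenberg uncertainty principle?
Yes, it satisfies the uncertainty principle.

Calculate the product ΔxΔp:
ΔxΔp = (4.700e-10 m) × (4.871e-25 kg·m/s)
ΔxΔp = 2.289e-34 J·s

Compare to the minimum allowed value ℏ/2:
ℏ/2 = 5.273e-35 J·s

Since ΔxΔp = 2.289e-34 J·s ≥ 5.273e-35 J·s = ℏ/2,
the measurement satisfies the uncertainty principle.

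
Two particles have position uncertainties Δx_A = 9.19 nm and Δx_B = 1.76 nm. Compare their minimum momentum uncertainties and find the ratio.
Particle B has the larger minimum momentum uncertainty, by a factor of 5.22.

For each particle, the minimum momentum uncertainty is Δp_min = ℏ/(2Δx):

Particle A: Δp_A = ℏ/(2×9.190e-09 m) = 5.738e-27 kg·m/s
Particle B: Δp_B = ℏ/(2×1.760e-09 m) = 2.996e-26 kg·m/s

Ratio: Δp_B/Δp_A = 5.22

Since Δp_min ∝ 1/Δx, the particle with smaller position uncertainty (B) has larger momentum uncertainty.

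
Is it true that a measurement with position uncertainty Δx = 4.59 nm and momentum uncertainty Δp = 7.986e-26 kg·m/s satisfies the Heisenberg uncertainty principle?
Yes, it satisfies the uncertainty principle.

Calculate the product ΔxΔp:
ΔxΔp = (4.590e-09 m) × (7.986e-26 kg·m/s)
ΔxΔp = 3.666e-34 J·s

Compare to the minimum allowed value ℏ/2:
ℏ/2 = 5.273e-35 J·s

Since ΔxΔp = 3.666e-34 J·s ≥ 5.273e-35 J·s = ℏ/2,
the measurement satisfies the uncertainty principle.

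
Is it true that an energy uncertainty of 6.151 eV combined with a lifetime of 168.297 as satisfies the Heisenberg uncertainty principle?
Yes, it satisfies the uncertainty relation.

Calculate the product ΔEΔt:
ΔE = 6.151 eV = 9.855e-19 J
ΔEΔt = (9.855e-19 J) × (1.683e-16 s)
ΔEΔt = 1.659e-34 J·s

Compare to the minimum allowed value ℏ/2:
ℏ/2 = 5.273e-35 J·s

Since ΔEΔt = 1.659e-34 J·s ≥ 5.273e-35 J·s = ℏ/2,
this satisfies the uncertainty relation.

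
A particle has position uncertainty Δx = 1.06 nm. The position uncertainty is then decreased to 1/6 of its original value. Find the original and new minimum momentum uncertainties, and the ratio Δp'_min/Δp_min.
Original Δp_min = 4.974 × 10^-26 kg·m/s; new Δp'_min = 2.985 × 10^-25 kg·m/s; ratio Δp'_min/Δp_min = 6.

From the uncertainty principle ΔxΔp ≥ ℏ/2, the minimum momentum uncertainty is Δp_min = ℏ/(2Δx).

Original (Δx = 1.06 nm = 1.060e-09 m):
Δp_min = (1.055e-34 J·s)/(2 × 1.060e-09 m) = 4.974e-26 kg·m/s

When Δx → (1/6)Δx:
Δp'_min = ℏ/(2 × (1/6)Δx) = 6 × ℏ/(2Δx) = 6 × Δp_min
Δp'_min = 6 × 4.974e-26 kg·m/s = 2.985e-25 kg·m/s

Since Δp_min ∝ 1/Δx, when Δx is decreased to 1/6 of its original value, Δp_min increases to 6 times its original value.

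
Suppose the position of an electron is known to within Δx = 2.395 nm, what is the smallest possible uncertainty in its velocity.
24.169 km/s

Using the Heisenberg uncertainty principle and Δp = mΔv:
ΔxΔp ≥ ℏ/2
Δx(mΔv) ≥ ℏ/2

The minimum uncertainty in velocity is:
Δv_min = ℏ/(2mΔx)
Δv_min = (1.055e-34 J·s) / (2 × 9.109e-31 kg × 2.395e-09 m)
Δv_min = 2.417e+04 m/s = 24.169 km/s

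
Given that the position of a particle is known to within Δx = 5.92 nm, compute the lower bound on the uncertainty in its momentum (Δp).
8.907 × 10^-27 kg·m/s

Using the Heisenberg uncertainty principle:
ΔxΔp ≥ ℏ/2

The minimum uncertainty in momentum is:
Δp_min = ℏ/(2Δx)
Δp_min = (1.055e-34 J·s) / (2 × 5.920e-09 m)
Δp_min = 8.907e-27 kg·m/s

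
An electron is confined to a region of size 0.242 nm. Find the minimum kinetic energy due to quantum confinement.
162.642 meV

Using the uncertainty principle:

1. Position uncertainty: Δx ≈ 2.420e-10 m
2. Minimum momentum uncertainty: Δp = ℏ/(2Δx) = 2.179e-25 kg·m/s
3. Minimum kinetic energy:
   KE = (Δp)²/(2m) = (2.179e-25)²/(2 × 9.109e-31 kg)
   KE = 2.606e-20 J = 162.642 meV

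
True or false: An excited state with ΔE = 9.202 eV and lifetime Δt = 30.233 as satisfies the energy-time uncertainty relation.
No, it violates the uncertainty relation.

Calculate the product ΔEΔt:
ΔE = 9.202 eV = 1.474e-18 J
ΔEΔt = (1.474e-18 J) × (3.023e-17 s)
ΔEΔt = 4.457e-35 J·s

Compare to the minimum allowed value ℏ/2:
ℏ/2 = 5.273e-35 J·s

Since ΔEΔt = 4.457e-35 J·s < 5.273e-35 J·s = ℏ/2,
this violates the uncertainty relation.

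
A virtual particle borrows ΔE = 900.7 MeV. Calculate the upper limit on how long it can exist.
3.654 × 10^-25 s

Using the energy-time uncertainty principle:
ΔEΔt ≥ ℏ/2

For a virtual particle borrowing energy ΔE, the maximum lifetime is:
Δt_max = ℏ/(2ΔE)

Converting energy:
ΔE = 900.7 MeV = 1.443e-10 J

Δt_max = (1.055e-34 J·s) / (2 × 1.443e-10 J)
Δt_max = 3.654e-25 s = 3.654 × 10^-25 s

Virtual particles with higher borrowed energy exist for shorter times.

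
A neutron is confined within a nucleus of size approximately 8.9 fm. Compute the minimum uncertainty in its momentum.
5.925 × 10^-21 kg·m/s

Using the Heisenberg uncertainty principle:
ΔxΔp ≥ ℏ/2

With Δx ≈ L = 8.900e-15 m (the confinement size):
Δp_min = ℏ/(2Δx)
Δp_min = (1.055e-34 J·s) / (2 × 8.900e-15 m)
Δp_min = 5.925e-21 kg·m/s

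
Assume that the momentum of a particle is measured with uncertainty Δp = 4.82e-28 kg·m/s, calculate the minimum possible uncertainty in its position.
109.395 nm

Using the Heisenberg uncertainty principle:
ΔxΔp ≥ ℏ/2

The minimum uncertainty in position is:
Δx_min = ℏ/(2Δp)
Δx_min = (1.055e-34 J·s) / (2 × 4.820e-28 kg·m/s)
Δx_min = 1.094e-07 m = 109.395 nm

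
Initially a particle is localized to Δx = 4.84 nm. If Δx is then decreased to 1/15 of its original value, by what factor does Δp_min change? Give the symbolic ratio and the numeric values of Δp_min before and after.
Original Δp_min = 1.089 × 10^-26 kg·m/s; new Δp'_min = 1.634 × 10^-25 kg·m/s; ratio Δp'_min/Δp_min = 15.

From the uncertainty principle ΔxΔp ≥ ℏ/2, the minimum momentum uncertainty is Δp_min = ℏ/(2Δx).

Original (Δx = 4.84 nm = 4.840e-09 m):
Δp_min = (1.055e-34 J·s)/(2 × 4.840e-09 m) = 1.089e-26 kg·m/s

When Δx → (1/15)Δx:
Δp'_min = ℏ/(2 × (1/15)Δx) = 15 × ℏ/(2Δx) = 15 × Δp_min
Δp'_min = 15 × 1.089e-26 kg·m/s = 1.634e-25 kg·m/s

Since Δp_min ∝ 1/Δx, when Δx is decreased to 1/15 of its original value, Δp_min increases to 15 times its original value.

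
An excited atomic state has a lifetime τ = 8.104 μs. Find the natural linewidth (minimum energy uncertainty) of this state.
40.610 peV

Using the energy-time uncertainty principle:
ΔEΔt ≥ ℏ/2

The lifetime τ represents the time uncertainty Δt.
The natural linewidth (minimum energy uncertainty) is:

ΔE = ℏ/(2τ)
ΔE = (1.055e-34 J·s) / (2 × 8.104e-06 s)
ΔE = 6.506e-30 J = 40.610 peV

This natural linewidth limits the precision of spectroscopic measurements.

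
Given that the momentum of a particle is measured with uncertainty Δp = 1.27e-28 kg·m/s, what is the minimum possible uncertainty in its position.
415.186 nm

Using the Heisenberg uncertainty principle:
ΔxΔp ≥ ℏ/2

The minimum uncertainty in position is:
Δx_min = ℏ/(2Δp)
Δx_min = (1.055e-34 J·s) / (2 × 1.270e-28 kg·m/s)
Δx_min = 4.152e-07 m = 415.186 nm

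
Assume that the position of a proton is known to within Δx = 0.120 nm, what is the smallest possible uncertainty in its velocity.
262.704 m/s

Using the Heisenberg uncertainty principle and Δp = mΔv:
ΔxΔp ≥ ℏ/2
Δx(mΔv) ≥ ℏ/2

The minimum uncertainty in velocity is:
Δv_min = ℏ/(2mΔx)
Δv_min = (1.055e-34 J·s) / (2 × 1.673e-27 kg × 1.200e-10 m)
Δv_min = 2.627e+02 m/s = 262.704 m/s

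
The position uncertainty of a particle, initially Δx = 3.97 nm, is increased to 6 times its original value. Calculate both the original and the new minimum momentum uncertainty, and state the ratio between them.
Original Δp_min = 1.328 × 10^-26 kg·m/s; new Δp'_min = 2.214 × 10^-27 kg·m/s; ratio Δp'_min/Δp_min = 1/6.

From the uncertainty principle ΔxΔp ≥ ℏ/2, the minimum momentum uncertainty is Δp_min = ℏ/(2Δx).

Original (Δx = 3.97 nm = 3.970e-09 m):
Δp_min = (1.055e-34 J·s)/(2 × 3.970e-09 m) = 1.328e-26 kg·m/s

When Δx → 6Δx:
Δp'_min = ℏ/(2 × 6Δx) = (1/6) × ℏ/(2Δx) = (1/6) × Δp_min
Δp'_min = 1/6 × 1.328e-26 kg·m/s = 2.214e-27 kg·m/s

Since Δp_min ∝ 1/Δx, when Δx is increased to 6 times its original value, Δp_min decreases to 1/6 of its original value.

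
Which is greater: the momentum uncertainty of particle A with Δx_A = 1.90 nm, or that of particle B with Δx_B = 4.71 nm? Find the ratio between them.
Particle A has the larger minimum momentum uncertainty, by a factor of 2.48.

For each particle, the minimum momentum uncertainty is Δp_min = ℏ/(2Δx):

Particle A: Δp_A = ℏ/(2×1.900e-09 m) = 2.775e-26 kg·m/s
Particle B: Δp_B = ℏ/(2×4.710e-09 m) = 1.120e-26 kg·m/s

Ratio: Δp_A/Δp_B = 2.48

Since Δp_min ∝ 1/Δx, the particle with smaller position uncertainty (A) has larger momentum uncertainty.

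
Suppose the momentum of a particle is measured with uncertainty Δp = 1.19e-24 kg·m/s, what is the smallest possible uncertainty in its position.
44.310 pm

Using the Heisenberg uncertainty principle:
ΔxΔp ≥ ℏ/2

The minimum uncertainty in position is:
Δx_min = ℏ/(2Δp)
Δx_min = (1.055e-34 J·s) / (2 × 1.190e-24 kg·m/s)
Δx_min = 4.431e-11 m = 44.310 pm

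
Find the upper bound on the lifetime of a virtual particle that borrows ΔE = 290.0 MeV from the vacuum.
1.135 ys

Using the energy-time uncertainty principle:
ΔEΔt ≥ ℏ/2

For a virtual particle borrowing energy ΔE, the maximum lifetime is:
Δt_max = ℏ/(2ΔE)

Converting energy:
ΔE = 290.0 MeV = 4.646e-11 J

Δt_max = (1.055e-34 J·s) / (2 × 4.646e-11 J)
Δt_max = 1.135e-24 s = 1.135 ys

Virtual particles with higher borrowed energy exist for shorter times.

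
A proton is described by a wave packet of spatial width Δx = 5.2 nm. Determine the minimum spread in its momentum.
1.014 × 10^-26 kg·m/s

For a wave packet, the spatial width Δx and momentum spread Δp are related by the uncertainty principle:
ΔxΔp ≥ ℏ/2

The minimum momentum spread is:
Δp_min = ℏ/(2Δx)
Δp_min = (1.055e-34 J·s) / (2 × 5.200e-09 m)
Δp_min = 1.014e-26 kg·m/s

A wave packet cannot have both a well-defined position and well-defined momentum.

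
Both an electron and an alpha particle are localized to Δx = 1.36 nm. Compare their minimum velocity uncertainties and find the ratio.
The electron has the larger minimum velocity uncertainty, by a ratio of 7294.3.

For both particles, Δp_min = ℏ/(2Δx) = 3.877e-26 kg·m/s (same for both).

The velocity uncertainty is Δv = Δp/m:
- electron: Δv = 3.877e-26 / 9.109e-31 = 4.256e+04 m/s = 42.562 km/s
- alpha particle: Δv = 3.877e-26 / 6.645e-27 = 5.835e+00 m/s = 5.835 m/s

Ratio: 4.256e+04 / 5.835e+00 = 7294.3

The lighter particle has larger velocity uncertainty because Δv ∝ 1/m.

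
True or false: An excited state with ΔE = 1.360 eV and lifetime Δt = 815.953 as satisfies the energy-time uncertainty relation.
Yes, it satisfies the uncertainty relation.

Calculate the product ΔEΔt:
ΔE = 1.360 eV = 2.179e-19 J
ΔEΔt = (2.179e-19 J) × (8.160e-16 s)
ΔEΔt = 1.778e-34 J·s

Compare to the minimum allowed value ℏ/2:
ℏ/2 = 5.273e-35 J·s

Since ΔEΔt = 1.778e-34 J·s ≥ 5.273e-35 J·s = ℏ/2,
this satisfies the uncertainty relation.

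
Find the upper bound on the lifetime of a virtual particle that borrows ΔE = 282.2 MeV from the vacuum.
1.166 ys

Using the energy-time uncertainty principle:
ΔEΔt ≥ ℏ/2

For a virtual particle borrowing energy ΔE, the maximum lifetime is:
Δt_max = ℏ/(2ΔE)

Converting energy:
ΔE = 282.2 MeV = 4.521e-11 J

Δt_max = (1.055e-34 J·s) / (2 × 4.521e-11 J)
Δt_max = 1.166e-24 s = 1.166 ys

Virtual particles with higher borrowed energy exist for shorter times.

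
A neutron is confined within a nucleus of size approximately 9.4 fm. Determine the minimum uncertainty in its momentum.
5.609 × 10^-21 kg·m/s

Using the Heisenberg uncertainty principle:
ΔxΔp ≥ ℏ/2

With Δx ≈ L = 9.400e-15 m (the confinement size):
Δp_min = ℏ/(2Δx)
Δp_min = (1.055e-34 J·s) / (2 × 9.400e-15 m)
Δp_min = 5.609e-21 kg·m/s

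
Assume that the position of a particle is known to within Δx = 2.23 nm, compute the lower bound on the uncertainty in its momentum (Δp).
2.365 × 10^-26 kg·m/s

Using the Heisenberg uncertainty principle:
ΔxΔp ≥ ℏ/2

The minimum uncertainty in momentum is:
Δp_min = ℏ/(2Δx)
Δp_min = (1.055e-34 J·s) / (2 × 2.230e-09 m)
Δp_min = 2.365e-26 kg·m/s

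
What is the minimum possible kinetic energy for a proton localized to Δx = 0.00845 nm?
72.651 meV

Localizing a particle requires giving it sufficient momentum uncertainty:

1. From uncertainty principle: Δp ≥ ℏ/(2Δx)
   Δp_min = (1.055e-34 J·s) / (2 × 8.450e-12 m)
   Δp_min = 6.240e-24 kg·m/s

2. This momentum uncertainty corresponds to kinetic energy:
   KE ≈ (Δp)²/(2m) = (6.240e-24)²/(2 × 1.673e-27 kg)
   KE = 1.164e-20 J = 72.651 meV

Tighter localization requires more energy.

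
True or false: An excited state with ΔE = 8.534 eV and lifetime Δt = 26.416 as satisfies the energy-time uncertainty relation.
No, it violates the uncertainty relation.

Calculate the product ΔEΔt:
ΔE = 8.534 eV = 1.367e-18 J
ΔEΔt = (1.367e-18 J) × (2.642e-17 s)
ΔEΔt = 3.612e-35 J·s

Compare to the minimum allowed value ℏ/2:
ℏ/2 = 5.273e-35 J·s

Since ΔEΔt = 3.612e-35 J·s < 5.273e-35 J·s = ℏ/2,
this violates the uncertainty relation.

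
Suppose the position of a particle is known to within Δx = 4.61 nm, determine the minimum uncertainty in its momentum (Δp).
1.144 × 10^-26 kg·m/s

Using the Heisenberg uncertainty principle:
ΔxΔp ≥ ℏ/2

The minimum uncertainty in momentum is:
Δp_min = ℏ/(2Δx)
Δp_min = (1.055e-34 J·s) / (2 × 4.610e-09 m)
Δp_min = 1.144e-26 kg·m/s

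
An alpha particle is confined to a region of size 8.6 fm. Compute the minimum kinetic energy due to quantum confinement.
17.656 keV

Using the uncertainty principle:

1. Position uncertainty: Δx ≈ 8.600e-15 m
2. Minimum momentum uncertainty: Δp = ℏ/(2Δx) = 6.131e-21 kg·m/s
3. Minimum kinetic energy:
   KE = (Δp)²/(2m) = (6.131e-21)²/(2 × 6.645e-27 kg)
   KE = 2.829e-15 J = 17.656 keV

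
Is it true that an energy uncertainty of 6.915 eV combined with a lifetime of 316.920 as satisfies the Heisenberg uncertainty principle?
Yes, it satisfies the uncertainty relation.

Calculate the product ΔEΔt:
ΔE = 6.915 eV = 1.108e-18 J
ΔEΔt = (1.108e-18 J) × (3.169e-16 s)
ΔEΔt = 3.511e-34 J·s

Compare to the minimum allowed value ℏ/2:
ℏ/2 = 5.273e-35 J·s

Since ΔEΔt = 3.511e-34 J·s ≥ 5.273e-35 J·s = ℏ/2,
this satisfies the uncertainty relation.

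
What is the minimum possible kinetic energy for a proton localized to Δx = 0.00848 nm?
72.138 meV

Localizing a particle requires giving it sufficient momentum uncertainty:

1. From uncertainty principle: Δp ≥ ℏ/(2Δx)
   Δp_min = (1.055e-34 J·s) / (2 × 8.480e-12 m)
   Δp_min = 6.218e-24 kg·m/s

2. This momentum uncertainty corresponds to kinetic energy:
   KE ≈ (Δp)²/(2m) = (6.218e-24)²/(2 × 1.673e-27 kg)
   KE = 1.156e-20 J = 72.138 meV

Tighter localization requires more energy.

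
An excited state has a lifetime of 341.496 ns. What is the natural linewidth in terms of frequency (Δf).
233.026 kHz

Using the energy-time uncertainty principle and E = hf:
ΔEΔt ≥ ℏ/2
hΔf·Δt ≥ ℏ/2

The minimum frequency uncertainty is:
Δf = ℏ/(2hτ) = 1/(4πτ)
Δf = 1/(4π × 3.415e-07 s)
Δf = 2.330e+05 Hz = 233.026 kHz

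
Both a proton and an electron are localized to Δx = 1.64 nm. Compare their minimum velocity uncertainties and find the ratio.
The electron has the larger minimum velocity uncertainty, by a ratio of 1836.2.

For both particles, Δp_min = ℏ/(2Δx) = 3.215e-26 kg·m/s (same for both).

The velocity uncertainty is Δv = Δp/m:
- proton: Δv = 3.215e-26 / 1.673e-27 = 1.922e+01 m/s = 19.222 m/s
- electron: Δv = 3.215e-26 / 9.109e-31 = 3.530e+04 m/s = 35.295 km/s

Ratio: 3.530e+04 / 1.922e+01 = 1836.2

The lighter particle has larger velocity uncertainty because Δv ∝ 1/m.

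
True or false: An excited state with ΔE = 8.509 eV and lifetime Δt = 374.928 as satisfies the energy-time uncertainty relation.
Yes, it satisfies the uncertainty relation.

Calculate the product ΔEΔt:
ΔE = 8.509 eV = 1.363e-18 J
ΔEΔt = (1.363e-18 J) × (3.749e-16 s)
ΔEΔt = 5.111e-34 J·s

Compare to the minimum allowed value ℏ/2:
ℏ/2 = 5.273e-35 J·s

Since ΔEΔt = 5.111e-34 J·s ≥ 5.273e-35 J·s = ℏ/2,
this satisfies the uncertainty relation.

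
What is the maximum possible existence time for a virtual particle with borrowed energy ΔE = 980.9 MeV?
3.355 × 10^-25 s

Using the energy-time uncertainty principle:
ΔEΔt ≥ ℏ/2

For a virtual particle borrowing energy ΔE, the maximum lifetime is:
Δt_max = ℏ/(2ΔE)

Converting energy:
ΔE = 980.9 MeV = 1.572e-10 J

Δt_max = (1.055e-34 J·s) / (2 × 1.572e-10 J)
Δt_max = 3.355e-25 s = 3.355 × 10^-25 s

Virtual particles with higher borrowed energy exist for shorter times.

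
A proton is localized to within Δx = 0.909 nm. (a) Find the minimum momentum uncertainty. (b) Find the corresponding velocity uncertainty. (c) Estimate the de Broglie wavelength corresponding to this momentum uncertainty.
(a) Δp_min = 5.801 × 10^-26 kg·m/s
(b) Δv_min = 34.680 m/s
(c) λ_dB = 11.423 nm

Step-by-step:

(a) From the uncertainty principle:
Δp_min = ℏ/(2Δx) = (1.055e-34 J·s)/(2 × 9.090e-10 m) = 5.801e-26 kg·m/s

(b) The velocity uncertainty:
Δv = Δp/m = (5.801e-26 kg·m/s)/(1.673e-27 kg) = 3.468e+01 m/s = 34.680 m/s

(c) The de Broglie wavelength for this momentum:
λ = h/p = (6.626e-34 J·s)/(5.801e-26 kg·m/s) = 1.142e-08 m = 11.423 nm

Note: The de Broglie wavelength is comparable to the localization size, as expected from wave-particle duality.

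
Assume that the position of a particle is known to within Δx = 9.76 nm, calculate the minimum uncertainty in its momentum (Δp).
5.403 × 10^-27 kg·m/s

Using the Heisenberg uncertainty principle:
ΔxΔp ≥ ℏ/2

The minimum uncertainty in momentum is:
Δp_min = ℏ/(2Δx)
Δp_min = (1.055e-34 J·s) / (2 × 9.760e-09 m)
Δp_min = 5.403e-27 kg·m/s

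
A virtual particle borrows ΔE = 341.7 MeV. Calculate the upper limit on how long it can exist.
9.631 × 10^-25 s

Using the energy-time uncertainty principle:
ΔEΔt ≥ ℏ/2

For a virtual particle borrowing energy ΔE, the maximum lifetime is:
Δt_max = ℏ/(2ΔE)

Converting energy:
ΔE = 341.7 MeV = 5.475e-11 J

Δt_max = (1.055e-34 J·s) / (2 × 5.475e-11 J)
Δt_max = 9.631e-25 s = 9.631 × 10^-25 s

Virtual particles with higher borrowed energy exist for shorter times.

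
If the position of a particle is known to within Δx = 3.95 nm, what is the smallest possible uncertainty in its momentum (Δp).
1.335 × 10^-26 kg·m/s

Using the Heisenberg uncertainty principle:
ΔxΔp ≥ ℏ/2

The minimum uncertainty in momentum is:
Δp_min = ℏ/(2Δx)
Δp_min = (1.055e-34 J·s) / (2 × 3.950e-09 m)
Δp_min = 1.335e-26 kg·m/s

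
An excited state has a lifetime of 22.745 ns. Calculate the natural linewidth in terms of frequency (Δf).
3.499 MHz

Using the energy-time uncertainty principle and E = hf:
ΔEΔt ≥ ℏ/2
hΔf·Δt ≥ ℏ/2

The minimum frequency uncertainty is:
Δf = ℏ/(2hτ) = 1/(4πτ)
Δf = 1/(4π × 2.274e-08 s)
Δf = 3.499e+06 Hz = 3.499 MHz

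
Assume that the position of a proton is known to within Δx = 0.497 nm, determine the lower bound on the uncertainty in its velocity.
63.430 m/s

Using the Heisenberg uncertainty principle and Δp = mΔv:
ΔxΔp ≥ ℏ/2
Δx(mΔv) ≥ ℏ/2

The minimum uncertainty in velocity is:
Δv_min = ℏ/(2mΔx)
Δv_min = (1.055e-34 J·s) / (2 × 1.673e-27 kg × 4.970e-10 m)
Δv_min = 6.343e+01 m/s = 63.430 m/s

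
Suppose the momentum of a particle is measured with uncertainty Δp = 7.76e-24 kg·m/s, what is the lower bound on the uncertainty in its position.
6.795 pm

Using the Heisenberg uncertainty principle:
ΔxΔp ≥ ℏ/2

The minimum uncertainty in position is:
Δx_min = ℏ/(2Δp)
Δx_min = (1.055e-34 J·s) / (2 × 7.760e-24 kg·m/s)
Δx_min = 6.795e-12 m = 6.795 pm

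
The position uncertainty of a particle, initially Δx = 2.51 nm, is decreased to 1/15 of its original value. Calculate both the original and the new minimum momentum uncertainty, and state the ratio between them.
Original Δp_min = 2.101 × 10^-26 kg·m/s; new Δp'_min = 3.151 × 10^-25 kg·m/s; ratio Δp'_min/Δp_min = 15.

From the uncertainty principle ΔxΔp ≥ ℏ/2, the minimum momentum uncertainty is Δp_min = ℏ/(2Δx).

Original (Δx = 2.51 nm = 2.510e-09 m):
Δp_min = (1.055e-34 J·s)/(2 × 2.510e-09 m) = 2.101e-26 kg·m/s

When Δx → (1/15)Δx:
Δp'_min = ℏ/(2 × (1/15)Δx) = 15 × ℏ/(2Δx) = 15 × Δp_min
Δp'_min = 15 × 2.101e-26 kg·m/s = 3.151e-25 kg·m/s

Since Δp_min ∝ 1/Δx, when Δx is decreased to 1/15 of its original value, Δp_min increases to 15 times its original value.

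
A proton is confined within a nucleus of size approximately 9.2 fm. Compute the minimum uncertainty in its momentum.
5.731 × 10^-21 kg·m/s

Using the Heisenberg uncertainty principle:
ΔxΔp ≥ ℏ/2

With Δx ≈ L = 9.200e-15 m (the confinement size):
Δp_min = ℏ/(2Δx)
Δp_min = (1.055e-34 J·s) / (2 × 9.200e-15 m)
Δp_min = 5.731e-21 kg·m/s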